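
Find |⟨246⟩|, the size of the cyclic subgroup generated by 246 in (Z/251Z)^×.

The order of 246 must divide φ(251) = 251 − 1 = 250 = 2 · 5^3.
Divisors of 250: 1, 2, 5, 10, 25, 50, 125, 250.
Check 246^d mod 251 for each divisor in increasing order:
246^1 ≡ 246
246^2 ≡ 25
246^5 ≡ 138
246^10 ≡ 219
246^25 ≡ 250
246^50 ≡ 1
Hence ord(246) = 50.

50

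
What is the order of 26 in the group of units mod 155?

ord(26) | φ(155) = φ(5·31) = (5−1)·(31−1) = 4·30 = 120 = 2^3 · 3 · 5.
Divisors of 120: 1, 2, 3, 4, 5, 6, 8, 10, 12, 15, 20, 24, 30, 40, 60, 120.
Check 26^d mod 155 for each divisor in increasing order:
26^1 ≡ 26
26^2 ≡ 56
26^3 ≡ 61
26^4 ≡ 36
26^5 ≡ 6
26^6 ≡ 1
Hence ord(26) = 6.

6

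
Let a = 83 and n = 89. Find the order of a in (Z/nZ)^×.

88

ord(83) | φ(89) = 89 − 1 = 88 = 2^3 · 11.
Divisors of 88: 1, 2, 4, 8, 11, 22, 44, 88.
Check 83^d mod 89 for each divisor in increasing order:
83^1 ≡ 83
83^2 ≡ 36
83^4 ≡ 50
83^8 ≡ 8
83^11 ≡ 52
83^22 ≡ 34
83^44 ≡ 88
83^88 ≡ 1
So ord_89(83) = 88.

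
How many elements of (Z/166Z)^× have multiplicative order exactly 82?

φ(166) = φ(2)·φ(83) = 1·82 = 82 = 2 · 41.
In a cyclic group of order 82, there are φ(d) elements of order d for each divisor d of 82, and zero for non-divisors.
82 = 2 · 41 divides 82, and φ(82) = 40.

40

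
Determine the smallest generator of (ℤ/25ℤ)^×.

2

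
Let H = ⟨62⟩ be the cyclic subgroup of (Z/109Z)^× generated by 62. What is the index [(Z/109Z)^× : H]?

1

ord(62) | φ(109) = 109 − 1 = 108 = 2^2 · 3^3.
Divisors of 108: 1, 2, 3, 4, 6, 9, 12, 18, 27, 36, 54, 108.
Check 62^d mod 109 for each divisor in increasing order:
62^1 ≡ 62 (mod 109)
62^2 ≡ 29 (mod 109)
62^3 ≡ 54 (mod 109)
62^4 ≡ 78 (mod 109)
62^6 ≡ 82 (mod 109)
62^9 ≡ 68 (mod 109)
62^12 ≡ 75 (mod 109)
62^18 ≡ 46 (mod 109)
62^27 ≡ 76 (mod 109)
62^36 ≡ 45 (mod 109)
62^54 ≡ 108 (mod 109)
62^108 ≡ 1 (mod 109) ✓
So ord_109(62) = 108, hence |⟨62⟩| = 108.
[(Z/109Z)^× : ⟨62⟩] = 108/108 = 1.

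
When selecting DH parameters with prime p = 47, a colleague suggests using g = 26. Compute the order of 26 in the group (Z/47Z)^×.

ord(26) | φ(47) = 47 − 1 = 46 = 2 · 23.
Divisors of 46: 1, 2, 23, 46.
Evaluate successive powers at the divisors of 46:
26^1 ≡ 26
26^2 ≡ 18
26^23 ≡ 46
26^46 ≡ 1
The smallest such exponent is 46, so the order of 26 is 46.

46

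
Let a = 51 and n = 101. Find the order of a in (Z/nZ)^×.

100

Since 51 ∈ (Z/101Z)^×, its order divides φ(101) = 101 − 1 = 100 = 2^2 · 5^2.
Divisors of 100: 1, 2, 4, 5, 10, 20, 25, 50, 100.
Compute 51^d (mod 101) for the divisors d until we hit 1:
51^1 ≡ 51 (mod 101)
51^2 ≡ 76 (mod 101)
51^4 ≡ 19 (mod 101)
51^5 ≡ 60 (mod 101)
51^10 ≡ 65 (mod 101)
51^20 ≡ 84 (mod 101)
51^25 ≡ 91 (mod 101)
51^50 ≡ 100 (mod 101)
51^100 ≡ 1 (mod 101) ✓
The smallest such exponent is 100, so the order of 51 is 100.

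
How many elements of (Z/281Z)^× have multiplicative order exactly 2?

1

φ(281) = 281 − 1 = 280 = 2^3 · 5 · 7.
(Z/281Z)^× is cyclic (|G| = 280); a cyclic group of order m has exactly φ(d) elements of each order d | m, and none otherwise.
2 | 280, and φ(2) = 2 − 1 = 1.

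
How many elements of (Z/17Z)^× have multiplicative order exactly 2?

φ(17) = 17 − 1 = 16 = 2^4.
(Z/17Z)^× is cyclic (|G| = 16); a cyclic group of order m has exactly φ(d) elements of each order d | m, and none otherwise.
2 | 16, and φ(2) = 2 − 1 = 1.

1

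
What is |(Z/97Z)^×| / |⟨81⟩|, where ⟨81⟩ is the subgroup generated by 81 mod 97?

By Lagrange's theorem, ord_97(81) divides φ(97) = 97 − 1 = 96 = 2^5 · 3.
Divisors of 96: 1, 2, 3, 4, 6, 8, 12, 16, 24, 32, 48, 96.
Compute 81^d (mod 97) for the divisors d until we hit 1:
81^1 ≡ 81
81^2 ≡ 62
81^3 ≡ 75
81^4 ≡ 61
81^6 ≡ 96
81^8 ≡ 35
81^12 ≡ 1
So ord_97(81) = 12, hence |⟨81⟩| = 12.
[(Z/97Z)^× : ⟨81⟩] = 96/12 = 8.

8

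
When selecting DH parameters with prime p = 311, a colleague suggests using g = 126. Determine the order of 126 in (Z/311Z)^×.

31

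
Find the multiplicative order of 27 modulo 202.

The order of 27 must divide φ(202) = φ(2)·φ(101) = 1·100 = 100 = 2^2 · 5^2.
Divisors of 100: 1, 2, 4, 5, 10, 20, 25, 50, 100.
Test each divisor d:
27^1 ≡ 27
27^2 ≡ 123
27^4 ≡ 181
27^5 ≡ 39
27^10 ≡ 107
27^20 ≡ 137
27^25 ≡ 91
27^50 ≡ 201
27^100 ≡ 1
Hence ord(27) = 100.

100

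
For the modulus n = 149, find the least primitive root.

φ(149) = 149 − 1 = 148 = 2^2 · 37.
g is a primitive root iff g^(148/q) ≢ 1 (mod 149) for each prime q ∈ {2, 37}.
g = 2: 2^74 ≡ 148; 2^4 ≡ 16 — none is 1, so 2 is a primitive root.
The smallest primitive root modulo 149 is 2.

2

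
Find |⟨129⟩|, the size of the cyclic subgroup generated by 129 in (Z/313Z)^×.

104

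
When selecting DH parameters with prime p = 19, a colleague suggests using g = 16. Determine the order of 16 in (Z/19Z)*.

ord(16) | φ(19) = 19 − 1 = 18 = 2 · 3^2.
Divisors of 18: 1, 2, 3, 6, 9, 18.
Evaluate successive powers at the divisors of 18:
16^1 ≡ 16 (mod 19)
16^2 ≡ 9 (mod 19)
16^3 ≡ 11 (mod 19)
16^6 ≡ 7 (mod 19)
16^9 ≡ 1 (mod 19) ✓
Therefore the multiplicative order of 16 modulo 19 is 9.

9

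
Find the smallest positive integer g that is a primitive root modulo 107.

2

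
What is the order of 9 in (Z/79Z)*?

By Lagrange's theorem, ord_79(9) divides φ(79) = 79 − 1 = 78 = 2 · 3 · 13.
Divisors of 78: 1, 2, 3, 6, 13, 26, 39, 78.
Test each divisor d:
9^1 ≡ 9
9^2 ≡ 2
9^3 ≡ 18
9^6 ≡ 8
9^13 ≡ 23
9^26 ≡ 55
9^39 ≡ 1
Hence ord(9) = 39.

39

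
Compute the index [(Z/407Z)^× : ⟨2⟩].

By Lagrange's theorem, ord_407(2) divides φ(407) = φ(11·37) = (11−1)·(37−1) = 10·36 = 360 = 2^3 · 3^2 · 5.
Divisors of 360: 1, 2, 3, 4, 5, 6, 8, 9, 10, 12, 15, 18, 20, 24, 30, 36, 40, 45, 60, 72, 90, 120, 180, 360.
Evaluate successive powers at the divisors of 360:
2^1 ≡ 2 (mod 407)
2^2 ≡ 4 (mod 407)
2^3 ≡ 8 (mod 407)
2^4 ≡ 16 (mod 407)
2^5 ≡ 32 (mod 407)
2^6 ≡ 64 (mod 407)
2^8 ≡ 256 (mod 407)
2^9 ≡ 105 (mod 407)
2^10 ≡ 210 (mod 407)
2^12 ≡ 26 (mod 407)
2^15 ≡ 208 (mod 407)
2^18 ≡ 36 (mod 407)
2^20 ≡ 144 (mod 407)
2^24 ≡ 269 (mod 407)
2^30 ≡ 122 (mod 407)
2^36 ≡ 75 (mod 407)
2^40 ≡ 386 (mod 407)
2^45 ≡ 142 (mod 407)
2^60 ≡ 232 (mod 407)
2^72 ≡ 334 (mod 407)
2^90 ≡ 221 (mod 407)
2^120 ≡ 100 (mod 407)
2^180 ≡ 1 (mod 407) ✓
Thus |⟨2⟩| = ord(2) = 180.
The index is φ(407) / ord(2) = 360 / 180 = 2.

2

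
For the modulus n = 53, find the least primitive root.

φ(53) = 53 − 1 = 52 = 2^2 · 13.
g is a primitive root iff g^(52/q) ≢ 1 (mod 53) for each prime q ∈ {2, 13}.
g = 2: 2^26 ≡ 52; 2^4 ≡ 16 — none is 1, so 2 is a primitive root.
Hence the least primitive root of 53 is 2.

2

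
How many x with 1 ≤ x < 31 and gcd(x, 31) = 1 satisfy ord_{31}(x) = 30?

8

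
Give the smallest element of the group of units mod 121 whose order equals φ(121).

φ(121) = φ(11^2) = 11·(11−1) = 110 = 2 · 5 · 11.
g is a primitive root iff g^(110/q) ≢ 1 (mod 121) for each prime q ∈ {2, 5, 11}.
g = 2: 2^55 ≡ 120; 2^22 ≡ 81; 2^10 ≡ 56 — none is 1, so 2 is a primitive root.
The smallest primitive root modulo 121 is 2.

2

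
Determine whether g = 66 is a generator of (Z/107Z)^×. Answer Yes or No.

Yes

φ(107) = 107 − 1 = 106 = 2 · 53.
It suffices to check that the order of 66 is not a proper divisor of 106: compute 66^(106/q) for q ∈ {2, 53}.
66^53 ≡ 106 (mod 107)  [q = 2: ≢ 1 ✓]
66^2 ≡ 76 (mod 107)  [q = 53: ≢ 1 ✓]
Every test exponent gives a nontrivial residue, hence 66 generates the full group.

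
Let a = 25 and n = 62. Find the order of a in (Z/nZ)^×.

3

ord(25) | φ(62) = φ(2)·φ(31) = 1·30 = 30 = 2 · 3 · 5.
Divisors of 30: 1, 2, 3, 5, 6, 10, 15, 30.
Evaluate successive powers at the divisors of 30:
25^1 ≡ 25
25^2 ≡ 5
25^3 ≡ 1
The smallest such exponent is 3, so the order of 25 is 3.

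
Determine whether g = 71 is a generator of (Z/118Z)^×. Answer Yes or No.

No

φ(118) = φ(2)·φ(59) = 1·58 = 58 = 2 · 29.
It suffices to check that the order of 71 is not a proper divisor of 58: compute 71^(58/q) for q ∈ {2, 29}.
71^29 ≡ 1 (mod 118)  [q = 2: ≡ 1 ✗]
71^2 ≡ 85 (mod 118)  [q = 29: ≢ 1 ✓]
The check at q = 2 fails, so 71 generates a proper subgroup.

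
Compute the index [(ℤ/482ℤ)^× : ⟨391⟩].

24

ord(391) | φ(482) = φ(2)·φ(241) = 1·240 = 240 = 2^4 · 3 · 5.
Divisors of 240: 1, 2, 3, 4, 5, 6, 8, 10, 12, 15, 16, 20, 24, 30, 40, 48, 60, 80, 120, 240.
Evaluate successive powers at the divisors of 240:
391^1 ≡ 391 (mod 482)
391^2 ≡ 87 (mod 482)
391^3 ≡ 277 (mod 482)
391^4 ≡ 339 (mod 482)
391^5 ≡ 481 (mod 482)
391^6 ≡ 91 (mod 482)
391^8 ≡ 205 (mod 482)
391^10 ≡ 1 (mod 482) ✓
Thus |⟨391⟩| = ord(391) = 10.
The index is φ(482) / ord(391) = 240 / 10 = 24.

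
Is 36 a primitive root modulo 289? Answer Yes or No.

No

φ(289) = φ(17^2) = 17·(17−1) = 272 = 2^4 · 17.
Test 36^(272/q) mod 289 for each prime factor q of 272:
36^136 ≡ 1 (mod 289)  [q = 2: ≡ 1 ✗]
36^16 ≡ 205 (mod 289)  [q = 17: ≢ 1 ✓]
Since 36^136 ≡ 1, the order of 36 divides 136 < 272, so 36 is not a primitive root.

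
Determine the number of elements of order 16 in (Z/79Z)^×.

0

φ(79) = 79 − 1 = 78 = 2 · 3 · 13.
Since (Z/79Z)^× is cyclic of order 78, the number of elements of order d is φ(d) when d | 78 and 0 otherwise.
Here 78 is not a multiple of 16, so there are no elements of order 16.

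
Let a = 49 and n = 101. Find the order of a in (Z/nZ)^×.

By Lagrange's theorem, ord_101(49) divides φ(101) = 101 − 1 = 100 = 2^2 · 5^2.
Divisors of 100: 1, 2, 4, 5, 10, 20, 25, 50, 100.
Test each divisor d:
49^1 ≡ 49
49^2 ≡ 78
49^4 ≡ 24
49^5 ≡ 65
49^10 ≡ 84
49^20 ≡ 87
49^25 ≡ 100
49^50 ≡ 1
So ord_101(49) = 50.

50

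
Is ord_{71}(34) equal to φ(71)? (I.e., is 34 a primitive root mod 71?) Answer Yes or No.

No

φ(71) = 71 − 1 = 70 = 2 · 5 · 7.
Test 34^(70/q) mod 71 for each prime factor q of 70:
34^35 ≡ 70 (mod 71)  [q = 2: ≢ 1 ✓]
34^14 ≡ 1 (mod 71)  [q = 5: ≡ 1 ✗]
34^10 ≡ 30 (mod 71)  [q = 7: ≢ 1 ✓]
The check at q = 5 fails, so 34 generates a proper subgroup.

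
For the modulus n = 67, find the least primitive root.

2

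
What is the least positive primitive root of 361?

φ(361) = φ(19^2) = 19·(19−1) = 342 = 2 · 3^2 · 19.
Test candidates g = 2, 3, … against the prime factors q ∈ {2, 3, 19} of φ(361): g is a generator iff g^(342/q) ≢ 1 for every such q.
g = 2: 2^171 ≡ 360; 2^114 ≡ 292; 2^18 ≡ 58 — none is 1, so 2 is a primitive root.
The smallest primitive root modulo 361 is 2.

2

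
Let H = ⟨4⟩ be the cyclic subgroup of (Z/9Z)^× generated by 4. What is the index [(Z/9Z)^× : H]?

2

By Lagrange's theorem, ord_9(4) divides φ(9) = φ(3^2) = 3·(3−1) = 6 = 2 · 3.
Divisors of 6: 1, 2, 3, 6.
Evaluate successive powers at the divisors of 6:
4^1 ≡ 4 (mod 9)
4^2 ≡ 7 (mod 9)
4^3 ≡ 1 (mod 9) ✓
So ord_9(4) = 3, hence |⟨4⟩| = 3.
[(Z/9Z)^× : ⟨4⟩] = 6/3 = 2.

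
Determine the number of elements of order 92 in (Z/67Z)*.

0

φ(67) = 67 − 1 = 66 = 2 · 3 · 11.
Since (Z/67Z)^× is cyclic of order 66, the number of elements of order d is φ(d) when d | 66 and 0 otherwise.
Here 66 is not a multiple of 92, so there are no elements of order 92.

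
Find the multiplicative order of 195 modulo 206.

51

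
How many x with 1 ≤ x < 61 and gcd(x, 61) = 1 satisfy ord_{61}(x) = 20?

φ(61) = 61 − 1 = 60 = 2^2 · 3 · 5.
In a cyclic group of order 60, there are φ(d) elements of order d for each divisor d of 60, and zero for non-divisors.
20 = 2^2 · 5 divides 60, and φ(20) = 8.

8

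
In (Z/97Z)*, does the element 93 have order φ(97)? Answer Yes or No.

φ(97) = 97 − 1 = 96 = 2^5 · 3.
An element g generates (Z/97Z)^× iff g^(96/q) ≢ 1 (mod 97) for each prime q ∈ {2, 3}.
93^48 ≡ 1 (mod 97)  [q = 2: ≡ 1 ✗]
93^32 ≡ 61 (mod 97)  [q = 3: ≢ 1 ✓]
The check at q = 2 fails, so 93 generates a proper subgroup.

No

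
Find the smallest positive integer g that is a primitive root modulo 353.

3

φ(353) = 353 − 1 = 352 = 2^5 · 11.
g is a primitive root iff g^(352/q) ≢ 1 (mod 353) for each prime q ∈ {2, 11}.
g = 2: 2^176 ≡ 1 — hits 1, so not a primitive root.
g = 3: 3^176 ≡ 352; 3^32 ≡ 140 — none is 1, so 3 is a primitive root.
Hence the least primitive root of 353 is 3.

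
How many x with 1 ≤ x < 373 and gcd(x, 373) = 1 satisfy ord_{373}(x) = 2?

φ(373) = 373 − 1 = 372 = 2^2 · 3 · 31.
Since (Z/373Z)^× is cyclic of order 372, the number of elements of order d is φ(d) when d | 372 and 0 otherwise.
2 | 372, and φ(2) = 2 − 1 = 1.

1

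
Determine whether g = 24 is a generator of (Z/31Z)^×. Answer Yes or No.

φ(31) = 31 − 1 = 30 = 2 · 3 · 5.
24 is a primitive root mod 31 iff 24^(φ(31)/q) ≢ 1 for every prime q | φ(31), i.e. q ∈ {2, 3, 5}.
24^15 ≡ 30 (mod 31)  [q = 2: ≢ 1 ✓]
24^10 ≡ 25 (mod 31)  [q = 3: ≢ 1 ✓]
24^6 ≡ 4 (mod 31)  [q = 5: ≢ 1 ✓]
All checks pass, so 24 has order 30 and is a primitive root modulo 31.

Yes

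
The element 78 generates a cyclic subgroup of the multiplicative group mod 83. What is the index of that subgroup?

2

The order of 78 must divide φ(83) = 83 − 1 = 82 = 2 · 41.
Divisors of 82: 1, 2, 41, 82.
Evaluate successive powers at the divisors of 82:
78^1 ≡ 78 (mod 83)
78^2 ≡ 25 (mod 83)
78^41 ≡ 1 (mod 83) ✓
Thus |⟨78⟩| = ord(78) = 41.
[(Z/83Z)^× : ⟨78⟩] = 82/41 = 2.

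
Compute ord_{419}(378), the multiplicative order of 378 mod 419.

418

The order of 378 must divide φ(419) = 419 − 1 = 418 = 2 · 11 · 19.
Divisors of 418: 1, 2, 11, 19, 22, 38, 209, 418.
Test each divisor d:
378^1 ≡ 378
378^2 ≡ 5
378^11 ≡ 89
378^19 ≡ 317
378^22 ≡ 379
378^38 ≡ 348
378^209 ≡ 418
378^418 ≡ 1
Therefore the multiplicative order of 378 modulo 419 is 418.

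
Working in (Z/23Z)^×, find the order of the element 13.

By Lagrange's theorem, ord_23(13) divides φ(23) = 23 − 1 = 22 = 2 · 11.
Divisors of 22: 1, 2, 11, 22.
Test each divisor d:
13^1 ≡ 13 (mod 23)
13^2 ≡ 8 (mod 23)
13^11 ≡ 1 (mod 23) ✓
Therefore the multiplicative order of 13 modulo 23 is 11.

11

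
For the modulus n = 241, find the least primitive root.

7

φ(241) = 241 − 1 = 240 = 2^4 · 3 · 5.
g is a primitive root iff g^(240/q) ≢ 1 (mod 241) for each prime q ∈ {2, 3, 5}.
g = 2: 2^120 ≡ 1 — hits 1, so not a primitive root.
g = 3: 3^120 ≡ 1 — hits 1, so not a primitive root.
g = 4: 4^120 ≡ 1 — hits 1, so not a primitive root.
g = 5: 5^120 ≡ 1 — hits 1, so not a primitive root.
g = 6: 6^120 ≡ 1 — hits 1, so not a primitive root.
g = 7: 7^120 ≡ 240; 7^80 ≡ 15; 7^48 ≡ 91 — none is 1, so 7 is a primitive root.
So 7 is the smallest generator of (Z/241Z)^×.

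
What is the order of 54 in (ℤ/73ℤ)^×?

36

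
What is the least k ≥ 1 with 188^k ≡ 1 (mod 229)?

228

By Lagrange's theorem, ord_229(188) divides φ(229) = 229 − 1 = 228 = 2^2 · 3 · 19.
Divisors of 228: 1, 2, 3, 4, 6, 12, 19, 38, 57, 76, 114, 228.
Test each divisor d:
188^1 ≡ 188 (mod 229)
188^2 ≡ 78 (mod 229)
188^3 ≡ 8 (mod 229)
188^4 ≡ 130 (mod 229)
188^6 ≡ 64 (mod 229)
188^12 ≡ 203 (mod 229)
188^19 ≡ 211 (mod 229)
188^38 ≡ 95 (mod 229)
188^57 ≡ 122 (mod 229)
188^76 ≡ 94 (mod 229)
188^114 ≡ 228 (mod 229)
188^228 ≡ 1 (mod 229) ✓
The smallest such exponent is 228, so the order of 188 is 228.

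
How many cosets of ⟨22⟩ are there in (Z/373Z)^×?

6

By Lagrange's theorem, ord_373(22) divides φ(373) = 373 − 1 = 372 = 2^2 · 3 · 31.
Divisors of 372: 1, 2, 3, 4, 6, 12, 31, 62, 93, 124, 186, 372.
Test each divisor d:
22^1 ≡ 22 (mod 373)
22^2 ≡ 111 (mod 373)
22^3 ≡ 204 (mod 373)
22^4 ≡ 12 (mod 373)
22^6 ≡ 213 (mod 373)
22^12 ≡ 236 (mod 373)
22^31 ≡ 372 (mod 373)
22^62 ≡ 1 (mod 373) ✓
So ord_373(22) = 62, hence |⟨22⟩| = 62.
Index = |(Z/373Z)^×| / |⟨22⟩| = 372 / 62 = 6.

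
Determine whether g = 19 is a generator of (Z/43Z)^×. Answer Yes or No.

Yes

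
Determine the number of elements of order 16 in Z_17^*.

8

φ(17) = 17 − 1 = 16 = 2^4.
In a cyclic group of order 16, there are φ(d) elements of order d for each divisor d of 16, and zero for non-divisors.
16 = 2^4 divides 16, and φ(16) = 8.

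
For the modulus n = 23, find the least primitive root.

5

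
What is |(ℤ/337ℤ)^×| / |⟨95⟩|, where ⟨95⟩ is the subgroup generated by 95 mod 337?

The order of 95 must divide φ(337) = 337 − 1 = 336 = 2^4 · 3 · 7.
Divisors of 336: 1, 2, 3, 4, 6, 7, 8, 12, 14, 16, 21, 24, 28, 42, 48, 56, 84, 112, 168, 336.
Evaluate successive powers at the divisors of 336:
95^1 ≡ 95 (mod 337)
95^2 ≡ 263 (mod 337)
95^3 ≡ 47 (mod 337)
95^4 ≡ 84 (mod 337)
95^6 ≡ 187 (mod 337)
95^7 ≡ 241 (mod 337)
95^8 ≡ 316 (mod 337)
95^12 ≡ 258 (mod 337)
95^14 ≡ 117 (mod 337)
95^16 ≡ 104 (mod 337)
95^21 ≡ 226 (mod 337)
95^24 ≡ 175 (mod 337)
95^28 ≡ 209 (mod 337)
95^42 ≡ 189 (mod 337)
95^48 ≡ 295 (mod 337)
95^56 ≡ 208 (mod 337)
95^84 ≡ 336 (mod 337)
95^112 ≡ 128 (mod 337)
95^168 ≡ 1 (mod 337) ✓
The order of 95 is 168, so the subgroup it generates has 168 elements.
Index = |(Z/337Z)^×| / |⟨95⟩| = 336 / 168 = 2.

2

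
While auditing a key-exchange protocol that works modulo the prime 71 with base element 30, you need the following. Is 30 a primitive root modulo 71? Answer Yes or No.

φ(71) = 71 − 1 = 70 = 2 · 5 · 7.
Test 30^(70/q) mod 71 for each prime factor q of 70:
30^35 ≡ 1 (mod 71)  [q = 2: ≡ 1 ✗]
30^14 ≡ 1 (mod 71)  [q = 5: ≡ 1 ✗]
30^10 ≡ 20 (mod 71)  [q = 7: ≢ 1 ✓]
The check at q = 2 fails, so 30 generates a proper subgroup.

No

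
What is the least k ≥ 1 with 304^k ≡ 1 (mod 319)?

140

By Lagrange's theorem, ord_319(304) divides φ(319) = φ(11·29) = (11−1)·(29−1) = 10·28 = 280 = 2^3 · 5 · 7.
Divisors of 280: 1, 2, 4, 5, 7, 8, 10, 14, 20, 28, 35, 40, 56, 70, 140, 280.
Test each divisor d:
304^1 ≡ 304 (mod 319)
304^2 ≡ 225 (mod 319)
304^4 ≡ 223 (mod 319)
304^5 ≡ 164 (mod 319)
304^7 ≡ 215 (mod 319)
304^8 ≡ 284 (mod 319)
304^10 ≡ 100 (mod 319)
304^14 ≡ 289 (mod 319)
304^20 ≡ 111 (mod 319)
304^28 ≡ 262 (mod 319)
304^35 ≡ 186 (mod 319)
304^40 ≡ 199 (mod 319)
304^56 ≡ 59 (mod 319)
304^70 ≡ 144 (mod 319)
304^140 ≡ 1 (mod 319) ✓
So ord_319(304) = 140.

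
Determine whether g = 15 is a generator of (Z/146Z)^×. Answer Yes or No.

Yes

φ(146) = φ(2)·φ(73) = 1·72 = 72 = 2^3 · 3^2.
Test 15^(72/q) mod 146 for each prime factor q of 72:
15^36 ≡ 145 (mod 146)  [q = 2: ≢ 1 ✓]
15^24 ≡ 81 (mod 146)  [q = 3: ≢ 1 ✓]
All checks pass, so 15 has order 72 and is a primitive root modulo 146.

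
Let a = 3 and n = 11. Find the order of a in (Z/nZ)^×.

5

Since 3 ∈ (Z/11Z)^×, its order divides φ(11) = 11 − 1 = 10 = 2 · 5.
Divisors of 10: 1, 2, 5, 10.
Check 3^d mod 11 for each divisor in increasing order:
3^1 ≡ 3 (mod 11)
3^2 ≡ 9 (mod 11)
3^5 ≡ 1 (mod 11) ✓
Hence ord(3) = 5.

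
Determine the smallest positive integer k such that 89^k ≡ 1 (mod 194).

16

By Lagrange's theorem, ord_194(89) divides φ(194) = φ(2)·φ(97) = 1·96 = 96 = 2^5 · 3.
Divisors of 96: 1, 2, 3, 4, 6, 8, 12, 16, 24, 32, 48, 96.
Compute 89^d (mod 194) for the divisors d until we hit 1:
89^1 ≡ 89
89^2 ≡ 161
89^3 ≡ 167
89^4 ≡ 119
89^6 ≡ 147
89^8 ≡ 193
89^12 ≡ 75
89^16 ≡ 1
So ord_194(89) = 16.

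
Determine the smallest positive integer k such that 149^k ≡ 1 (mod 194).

By Lagrange's theorem, ord_194(149) divides φ(194) = φ(2)·φ(97) = 1·96 = 96 = 2^5 · 3.
Divisors of 96: 1, 2, 3, 4, 6, 8, 12, 16, 24, 32, 48, 96.
Test each divisor d:
149^1 ≡ 149
149^2 ≡ 85
149^3 ≡ 55
149^4 ≡ 47
149^6 ≡ 115
149^8 ≡ 75
149^12 ≡ 33
149^16 ≡ 193
149^24 ≡ 119
149^32 ≡ 1
The smallest such exponent is 32, so the order of 149 is 32.

32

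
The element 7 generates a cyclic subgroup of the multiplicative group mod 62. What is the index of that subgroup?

2

Since 7 ∈ (Z/62Z)^×, its order divides φ(62) = φ(2)·φ(31) = 1·30 = 30 = 2 · 3 · 5.
Divisors of 30: 1, 2, 3, 5, 6, 10, 15, 30.
Evaluate successive powers at the divisors of 30:
7^1 ≡ 7
7^2 ≡ 49
7^3 ≡ 33
7^5 ≡ 5
7^6 ≡ 35
7^10 ≡ 25
7^15 ≡ 1
So ord_62(7) = 15, hence |⟨7⟩| = 15.
[(Z/62Z)^× : ⟨7⟩] = 30/15 = 2.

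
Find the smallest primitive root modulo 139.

2

φ(139) = 139 − 1 = 138 = 2 · 3 · 23.
g is a primitive root iff g^(138/q) ≢ 1 (mod 139) for each prime q ∈ {2, 3, 23}.
g = 2: 2^69 ≡ 138; 2^46 ≡ 96; 2^6 ≡ 64 — none is 1, so 2 is a primitive root.
Hence the least primitive root of 139 is 2.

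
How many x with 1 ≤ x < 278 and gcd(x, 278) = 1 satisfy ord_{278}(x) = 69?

44

φ(278) = φ(2)·φ(139) = 1·138 = 138 = 2 · 3 · 23.
Since (Z/278Z)^× is cyclic of order 138, the number of elements of order d is φ(d) when d | 138 and 0 otherwise.
69 = 3 · 23 divides 138, and φ(69) = 44.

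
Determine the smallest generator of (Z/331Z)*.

φ(331) = 331 − 1 = 330 = 2 · 3 · 5 · 11.
Test candidates g = 2, 3, … against the prime factors q ∈ {2, 3, 5, 11} of φ(331): g is a generator iff g^(330/q) ≢ 1 for every such q.
g = 2: 2^165 ≡ 330; 2^110 ≡ 299; 2^66 ≡ 64; 2^30 ≡ 1 — hits 1, so not a primitive root.
g = 3: 3^165 ≡ 330; 3^110 ≡ 299; 3^66 ≡ 64; 3^30 ≡ 270 — none is 1, so 3 is a primitive root.
The smallest primitive root modulo 331 is 3.

3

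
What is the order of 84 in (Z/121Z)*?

110

ord(84) | φ(121) = φ(11^2) = 11·(11−1) = 110 = 2 · 5 · 11.
Divisors of 110: 1, 2, 5, 10, 11, 22, 55, 110.
Test each divisor d:
84^1 ≡ 84 (mod 121)
84^2 ≡ 38 (mod 121)
84^5 ≡ 54 (mod 121)
84^10 ≡ 12 (mod 121)
84^11 ≡ 40 (mod 121)
84^22 ≡ 27 (mod 121)
84^55 ≡ 120 (mod 121)
84^110 ≡ 1 (mod 121) ✓
Therefore the multiplicative order of 84 modulo 121 is 110.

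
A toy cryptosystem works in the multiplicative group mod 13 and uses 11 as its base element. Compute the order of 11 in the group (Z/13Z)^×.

12

ord(11) | φ(13) = 13 − 1 = 12 = 2^2 · 3.
Divisors of 12: 1, 2, 3, 4, 6, 12.
Compute 11^d (mod 13) for the divisors d until we hit 1:
11^1 ≡ 11 (mod 13)
11^2 ≡ 4 (mod 13)
11^3 ≡ 5 (mod 13)
11^4 ≡ 3 (mod 13)
11^6 ≡ 12 (mod 13)
11^12 ≡ 1 (mod 13) ✓
Therefore the multiplicative order of 11 modulo 13 is 12.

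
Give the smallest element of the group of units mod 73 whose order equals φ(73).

φ(73) = 73 − 1 = 72 = 2^3 · 3^2.
Test candidates g = 2, 3, … against the prime factors q ∈ {2, 3} of φ(73): g is a generator iff g^(72/q) ≢ 1 for every such q.
g = 2: 2^36 ≡ 1 — hits 1, so not a primitive root.
g = 3: 3^36 ≡ 1 — hits 1, so not a primitive root.
g = 4: 4^36 ≡ 1 — hits 1, so not a primitive root.
g = 5: 5^36 ≡ 72; 5^24 ≡ 8 — none is 1, so 5 is a primitive root.
So 5 is the smallest generator of (Z/73Z)^×.

5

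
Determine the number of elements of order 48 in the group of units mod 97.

16

φ(97) = 97 − 1 = 96 = 2^5 · 3.
In a cyclic group of order 96, there are φ(d) elements of order d for each divisor d of 96, and zero for non-divisors.
48 = 2^4 · 3 divides 96, and φ(48) = 16.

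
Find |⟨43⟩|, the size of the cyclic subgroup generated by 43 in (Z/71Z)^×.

ord(43) | φ(71) = 71 − 1 = 70 = 2 · 5 · 7.
Divisors of 70: 1, 2, 5, 7, 10, 14, 35, 70.
Compute 43^d (mod 71) for the divisors d until we hit 1:
43^1 ≡ 43 (mod 71)
43^2 ≡ 3 (mod 71)
43^5 ≡ 32 (mod 71)
43^7 ≡ 25 (mod 71)
43^10 ≡ 30 (mod 71)
43^14 ≡ 57 (mod 71)
43^35 ≡ 1 (mod 71) ✓
Therefore the multiplicative order of 43 modulo 71 is 35.

35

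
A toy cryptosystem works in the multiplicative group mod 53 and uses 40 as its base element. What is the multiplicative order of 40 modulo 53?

26

Since 40 ∈ (Z/53Z)^×, its order divides φ(53) = 53 − 1 = 52 = 2^2 · 13.
Divisors of 52: 1, 2, 4, 13, 26, 52.
Compute 40^d (mod 53) for the divisors d until we hit 1:
40^1 ≡ 40
40^2 ≡ 10
40^4 ≡ 47
40^13 ≡ 52
40^26 ≡ 1
The smallest such exponent is 26, so the order of 40 is 26.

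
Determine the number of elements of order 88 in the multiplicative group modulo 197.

φ(197) = 197 − 1 = 196 = 2^2 · 7^2.
In a cyclic group of order 196, there are φ(d) elements of order d for each divisor d of 196, and zero for non-divisors.
Here 196 is not a multiple of 88, so there are no elements of order 88.

0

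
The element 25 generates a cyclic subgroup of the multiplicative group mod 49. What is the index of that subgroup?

ord(25) | φ(49) = φ(7^2) = 7·(7−1) = 42 = 2 · 3 · 7.
Divisors of 42: 1, 2, 3, 6, 7, 14, 21, 42.
Check 25^d mod 49 for each divisor in increasing order:
25^1 ≡ 25
25^2 ≡ 37
25^3 ≡ 43
25^6 ≡ 36
25^7 ≡ 18
25^14 ≡ 30
25^21 ≡ 1
Thus |⟨25⟩| = ord(25) = 21.
The index is φ(49) / ord(25) = 42 / 21 = 2.

2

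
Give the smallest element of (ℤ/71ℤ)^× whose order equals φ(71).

φ(71) = 71 − 1 = 70 = 2 · 5 · 7.
Test candidates g = 2, 3, … against the prime factors q ∈ {2, 5, 7} of φ(71): g is a generator iff g^(70/q) ≢ 1 for every such q.
g = 2: 2^35 ≡ 1 — hits 1, so not a primitive root.
g = 3: 3^35 ≡ 1 — hits 1, so not a primitive root.
g = 4: 4^35 ≡ 1 — hits 1, so not a primitive root.
g = 5: 5^35 ≡ 1 — hits 1, so not a primitive root.
g = 6: 6^35 ≡ 1 — hits 1, so not a primitive root.
g = 7: 7^35 ≡ 70; 7^14 ≡ 54; 7^10 ≡ 45 — none is 1, so 7 is a primitive root.
So 7 is the smallest generator of (Z/71Z)^×.

7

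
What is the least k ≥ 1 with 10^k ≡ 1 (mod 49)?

42

ord(10) | φ(49) = φ(7^2) = 7·(7−1) = 42 = 2 · 3 · 7.
Divisors of 42: 1, 2, 3, 6, 7, 14, 21, 42.
Check 10^d mod 49 for each divisor in increasing order:
10^1 ≡ 10 (mod 49)
10^2 ≡ 2 (mod 49)
10^3 ≡ 20 (mod 49)
10^6 ≡ 8 (mod 49)
10^7 ≡ 31 (mod 49)
10^14 ≡ 30 (mod 49)
10^21 ≡ 48 (mod 49)
10^42 ≡ 1 (mod 49) ✓
The smallest such exponent is 42, so the order of 10 is 42.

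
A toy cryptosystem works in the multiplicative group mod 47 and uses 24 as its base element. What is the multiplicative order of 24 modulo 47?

Since 24 ∈ (Z/47Z)^×, its order divides φ(47) = 47 − 1 = 46 = 2 · 23.
Divisors of 46: 1, 2, 23, 46.
Check 24^d mod 47 for each divisor in increasing order:
24^1 ≡ 24
24^2 ≡ 12
24^23 ≡ 1
Therefore the multiplicative order of 24 modulo 47 is 23.

23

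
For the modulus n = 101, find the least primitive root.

φ(101) = 101 − 1 = 100 = 2^2 · 5^2.
Test candidates g = 2, 3, … against the prime factors q ∈ {2, 5} of φ(101): g is a generator iff g^(100/q) ≢ 1 for every such q.
g = 2: 2^50 ≡ 100; 2^20 ≡ 95 — none is 1, so 2 is a primitive root.
Hence the least primitive root of 101 is 2.

2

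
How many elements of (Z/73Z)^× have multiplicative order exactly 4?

2

φ(73) = 73 − 1 = 72 = 2^3 · 3^2.
(Z/73Z)^× is cyclic (|G| = 72); a cyclic group of order m has exactly φ(d) elements of each order d | m, and none otherwise.
4 = 2^2 divides 72, and φ(4) = 2.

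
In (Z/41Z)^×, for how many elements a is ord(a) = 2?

φ(41) = 41 − 1 = 40 = 2^3 · 5.
(Z/41Z)^× is cyclic (|G| = 40); a cyclic group of order m has exactly φ(d) elements of each order d | m, and none otherwise.
2 | 40, and φ(2) = 2 − 1 = 1.

1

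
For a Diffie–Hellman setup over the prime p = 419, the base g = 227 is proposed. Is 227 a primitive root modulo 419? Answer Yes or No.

φ(419) = 419 − 1 = 418 = 2 · 11 · 19.
Test 227^(418/q) mod 419 for each prime factor q of 418:
227^209 ≡ 418 (mod 419)  [q = 2: ≢ 1 ✓]
227^38 ≡ 59 (mod 419)  [q = 11: ≢ 1 ✓]
227^22 ≡ 330 (mod 419)  [q = 19: ≢ 1 ✓]
None equal 1, so ord_419(227) = 418: 227 is a primitive root.

Yes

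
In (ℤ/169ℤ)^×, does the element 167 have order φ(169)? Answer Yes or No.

Yes

φ(169) = φ(13^2) = 13·(13−1) = 156 = 2^2 · 3 · 13.
Test 167^(156/q) mod 169 for each prime factor q of 156:
167^78 ≡ 168 (mod 169)  [q = 2: ≢ 1 ✓]
167^52 ≡ 146 (mod 169)  [q = 3: ≢ 1 ✓]
167^12 ≡ 40 (mod 169)  [q = 13: ≢ 1 ✓]
Every test exponent gives a nontrivial residue, hence 167 generates the full group.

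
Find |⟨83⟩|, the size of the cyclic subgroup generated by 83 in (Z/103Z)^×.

ord(83) | φ(103) = 103 − 1 = 102 = 2 · 3 · 17.
Divisors of 102: 1, 2, 3, 6, 17, 34, 51, 102.
Compute 83^d (mod 103) for the divisors d until we hit 1:
83^1 ≡ 83 (mod 103)
83^2 ≡ 91 (mod 103)
83^3 ≡ 34 (mod 103)
83^6 ≡ 23 (mod 103)
83^17 ≡ 56 (mod 103)
83^34 ≡ 46 (mod 103)
83^51 ≡ 1 (mod 103) ✓
The smallest such exponent is 51, so the order of 83 is 51.

51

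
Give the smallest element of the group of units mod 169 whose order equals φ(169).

φ(169) = φ(13^2) = 13·(13−1) = 156 = 2^2 · 3 · 13.
Test candidates g = 2, 3, … against the prime factors q ∈ {2, 3, 13} of φ(169): g is a generator iff g^(156/q) ≢ 1 for every such q.
g = 2: 2^78 ≡ 168; 2^52 ≡ 146; 2^12 ≡ 40 — none is 1, so 2 is a primitive root.
The smallest primitive root modulo 169 is 2.

2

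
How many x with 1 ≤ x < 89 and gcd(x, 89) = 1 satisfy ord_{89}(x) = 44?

20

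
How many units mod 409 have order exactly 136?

64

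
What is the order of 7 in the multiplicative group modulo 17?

16

Since 7 ∈ (Z/17Z)^×, its order divides φ(17) = 17 − 1 = 16 = 2^4.
Divisors of 16: 1, 2, 4, 8, 16.
Check 7^d mod 17 for each divisor in increasing order:
7^1 ≡ 7 (mod 17)
7^2 ≡ 15 (mod 17)
7^4 ≡ 4 (mod 17)
7^8 ≡ 16 (mod 17)
7^16 ≡ 1 (mod 17) ✓
Therefore the multiplicative order of 7 modulo 17 is 16.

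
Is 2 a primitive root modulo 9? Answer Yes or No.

Yes

φ(9) = φ(3^2) = 3·(3−1) = 6 = 2 · 3.
It suffices to check that the order of 2 is not a proper divisor of 6: compute 2^(6/q) for q ∈ {2, 3}.
2^3 ≡ 8 (mod 9)  [q = 2: ≢ 1 ✓]
2^2 ≡ 4 (mod 9)  [q = 3: ≢ 1 ✓]
None equal 1, so ord_9(2) = 6: 2 is a primitive root.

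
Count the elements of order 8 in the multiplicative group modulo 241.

4

φ(241) = 241 − 1 = 240 = 2^4 · 3 · 5.
In a cyclic group of order 240, there are φ(d) elements of order d for each divisor d of 240, and zero for non-divisors.
8 = 2^3 divides 240, and φ(8) = 4.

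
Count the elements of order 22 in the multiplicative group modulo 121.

10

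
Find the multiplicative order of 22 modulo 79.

ord(22) | φ(79) = 79 − 1 = 78 = 2 · 3 · 13.
Divisors of 78: 1, 2, 3, 6, 13, 26, 39, 78.
Check 22^d mod 79 for each divisor in increasing order:
22^1 ≡ 22 (mod 79)
22^2 ≡ 10 (mod 79)
22^3 ≡ 62 (mod 79)
22^6 ≡ 52 (mod 79)
22^13 ≡ 1 (mod 79) ✓
So ord_79(22) = 13.

13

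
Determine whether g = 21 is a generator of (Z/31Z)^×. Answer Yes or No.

φ(31) = 31 − 1 = 30 = 2 · 3 · 5.
Test 21^(30/q) mod 31 for each prime factor q of 30:
21^15 ≡ 30 (mod 31)  [q = 2: ≢ 1 ✓]
21^10 ≡ 5 (mod 31)  [q = 3: ≢ 1 ✓]
21^6 ≡ 2 (mod 31)  [q = 5: ≢ 1 ✓]
Every test exponent gives a nontrivial residue, hence 21 generates the full group.

Yes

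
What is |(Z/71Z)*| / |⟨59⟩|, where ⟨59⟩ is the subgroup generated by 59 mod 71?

1

The order of 59 must divide φ(71) = 71 − 1 = 70 = 2 · 5 · 7.
Divisors of 70: 1, 2, 5, 7, 10, 14, 35, 70.
Check 59^d mod 71 for each divisor in increasing order:
59^1 ≡ 59 (mod 71)
59^2 ≡ 2 (mod 71)
59^5 ≡ 23 (mod 71)
59^7 ≡ 46 (mod 71)
59^10 ≡ 32 (mod 71)
59^14 ≡ 57 (mod 71)
59^35 ≡ 70 (mod 71)
59^70 ≡ 1 (mod 71) ✓
The order of 59 is 70, so the subgroup it generates has 70 elements.
The index is φ(71) / ord(59) = 70 / 70 = 1.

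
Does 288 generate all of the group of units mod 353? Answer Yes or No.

No

φ(353) = 353 − 1 = 352 = 2^5 · 11.
An element g generates (Z/353Z)^× iff g^(352/q) ≢ 1 (mod 353) for each prime q ∈ {2, 11}.
288^176 ≡ 1 (mod 353)  [q = 2: ≡ 1 ✗]
288^32 ≡ 256 (mod 353)  [q = 11: ≢ 1 ✓]
Since 288^176 ≡ 1, the order of 288 divides 176 < 352, so 288 is not a primitive root.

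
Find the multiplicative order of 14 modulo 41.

ord(14) | φ(41) = 41 − 1 = 40 = 2^3 · 5.
Divisors of 40: 1, 2, 4, 5, 8, 10, 20, 40.
Check 14^d mod 41 for each divisor in increasing order:
14^1 ≡ 14 (mod 41)
14^2 ≡ 32 (mod 41)
14^4 ≡ 40 (mod 41)
14^5 ≡ 27 (mod 41)
14^8 ≡ 1 (mod 41) ✓
Hence ord(14) = 8.

8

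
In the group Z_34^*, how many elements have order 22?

φ(34) = φ(2)·φ(17) = 1·16 = 16 = 2^4.
Since (Z/34Z)^× is cyclic of order 16, the number of elements of order d is φ(d) when d | 16 and 0 otherwise.
Since 22 ∤ 16, the count is 0.

0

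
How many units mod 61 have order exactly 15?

8

φ(61) = 61 − 1 = 60 = 2^2 · 3 · 5.
Since (Z/61Z)^× is cyclic of order 60, the number of elements of order d is φ(d) when d | 60 and 0 otherwise.
15 = 3 · 5 divides 60, and φ(15) = 8.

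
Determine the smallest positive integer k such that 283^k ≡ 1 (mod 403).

30

The order of 283 must divide φ(403) = φ(13·31) = (13−1)·(31−1) = 12·30 = 360 = 2^3 · 3^2 · 5.
Divisors of 360: 1, 2, 3, 4, 5, 6, 8, 9, 10, 12, 15, 18, 20, 24, 30, 36, 40, 45, 60, 72, 90, 120, 180, 360.
Evaluate successive powers at the divisors of 360:
283^1 ≡ 283
283^2 ≡ 295
283^3 ≡ 64
283^4 ≡ 380
283^5 ≡ 342
283^6 ≡ 66
283^8 ≡ 126
283^9 ≡ 194
283^10 ≡ 94
283^12 ≡ 326
283^15 ≡ 311
283^18 ≡ 157
283^20 ≡ 373
283^24 ≡ 287
283^30 ≡ 1
Hence ord(283) = 30.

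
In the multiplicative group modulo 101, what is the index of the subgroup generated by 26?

1

Since 26 ∈ (Z/101Z)^×, its order divides φ(101) = 101 − 1 = 100 = 2^2 · 5^2.
Divisors of 100: 1, 2, 4, 5, 10, 20, 25, 50, 100.
Test each divisor d:
26^1 ≡ 26 (mod 101)
26^2 ≡ 70 (mod 101)
26^4 ≡ 52 (mod 101)
26^5 ≡ 39 (mod 101)
26^10 ≡ 6 (mod 101)
26^20 ≡ 36 (mod 101)
26^25 ≡ 91 (mod 101)
26^50 ≡ 100 (mod 101)
26^100 ≡ 1 (mod 101) ✓
So ord_101(26) = 100, hence |⟨26⟩| = 100.
Index = |(Z/101Z)^×| / |⟨26⟩| = 100 / 100 = 1.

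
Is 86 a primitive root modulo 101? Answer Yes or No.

φ(101) = 101 − 1 = 100 = 2^2 · 5^2.
86 is a primitive root mod 101 iff 86^(φ(101)/q) ≢ 1 for every prime q | φ(101), i.e. q ∈ {2, 5}.
86^50 ≡ 100 (mod 101)  [q = 2: ≢ 1 ✓]
86^20 ≡ 87 (mod 101)  [q = 5: ≢ 1 ✓]
Every test exponent gives a nontrivial residue, hence 86 generates the full group.

Yes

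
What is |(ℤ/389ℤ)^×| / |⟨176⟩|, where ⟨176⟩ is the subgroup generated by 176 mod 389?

Since 176 ∈ (Z/389Z)^×, its order divides φ(389) = 389 − 1 = 388 = 2^2 · 97.
Divisors of 388: 1, 2, 4, 97, 194, 388.
Evaluate successive powers at the divisors of 388:
176^1 ≡ 176 (mod 389)
176^2 ≡ 245 (mod 389)
176^4 ≡ 119 (mod 389)
176^97 ≡ 1 (mod 389) ✓
So ord_389(176) = 97, hence |⟨176⟩| = 97.
[(Z/389Z)^× : ⟨176⟩] = 388/97 = 4.

4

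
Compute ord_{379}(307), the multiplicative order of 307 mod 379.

189

Since 307 ∈ (Z/379Z)^×, its order divides φ(379) = 379 − 1 = 378 = 2 · 3^3 · 7.
Divisors of 378: 1, 2, 3, 6, 7, 9, 14, 18, 21, 27, 42, 54, 63, 126, 189, 378.
Evaluate successive powers at the divisors of 378:
307^1 ≡ 307 (mod 379)
307^2 ≡ 257 (mod 379)
307^3 ≡ 67 (mod 379)
307^6 ≡ 320 (mod 379)
307^7 ≡ 79 (mod 379)
307^9 ≡ 216 (mod 379)
307^14 ≡ 177 (mod 379)
307^18 ≡ 39 (mod 379)
307^21 ≡ 339 (mod 379)
307^27 ≡ 86 (mod 379)
307^42 ≡ 84 (mod 379)
307^54 ≡ 195 (mod 379)
307^63 ≡ 51 (mod 379)
307^126 ≡ 327 (mod 379)
307^189 ≡ 1 (mod 379) ✓
So ord_379(307) = 189.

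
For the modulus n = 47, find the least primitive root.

5

φ(47) = 47 − 1 = 46 = 2 · 23.
Test candidates g = 2, 3, … against the prime factors q ∈ {2, 23} of φ(47): g is a generator iff g^(46/q) ≢ 1 for every such q.
g = 2: 2^23 ≡ 1 — hits 1, so not a primitive root.
g = 3: 3^23 ≡ 1 — hits 1, so not a primitive root.
g = 4: 4^23 ≡ 1 — hits 1, so not a primitive root.
g = 5: 5^23 ≡ 46; 5^2 ≡ 25 — none is 1, so 5 is a primitive root.
So 5 is the smallest generator of (Z/47Z)^×.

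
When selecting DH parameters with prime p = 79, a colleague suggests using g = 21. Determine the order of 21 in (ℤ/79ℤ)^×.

13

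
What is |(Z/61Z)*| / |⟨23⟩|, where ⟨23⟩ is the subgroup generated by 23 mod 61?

By Lagrange's theorem, ord_61(23) divides φ(61) = 61 − 1 = 60 = 2^2 · 3 · 5.
Divisors of 60: 1, 2, 3, 4, 5, 6, 10, 12, 15, 20, 30, 60.
Test each divisor d:
23^1 ≡ 23 (mod 61)
23^2 ≡ 41 (mod 61)
23^3 ≡ 28 (mod 61)
23^4 ≡ 34 (mod 61)
23^5 ≡ 50 (mod 61)
23^6 ≡ 52 (mod 61)
23^10 ≡ 60 (mod 61)
23^12 ≡ 20 (mod 61)
23^15 ≡ 11 (mod 61)
23^20 ≡ 1 (mod 61) ✓
So ord_61(23) = 20, hence |⟨23⟩| = 20.
[(Z/61Z)^× : ⟨23⟩] = 60/20 = 3.

3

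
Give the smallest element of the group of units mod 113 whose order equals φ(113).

3

φ(113) = 113 − 1 = 112 = 2^4 · 7.
g is a primitive root iff g^(112/q) ≢ 1 (mod 113) for each prime q ∈ {2, 7}.
g = 2: 2^56 ≡ 1 — hits 1, so not a primitive root.
g = 3: 3^56 ≡ 112; 3^16 ≡ 49 — none is 1, so 3 is a primitive root.
The smallest primitive root modulo 113 is 3.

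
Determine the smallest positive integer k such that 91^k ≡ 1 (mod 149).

148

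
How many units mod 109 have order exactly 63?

0

φ(109) = 109 − 1 = 108 = 2^2 · 3^3.
(Z/109Z)^× is cyclic (|G| = 108); a cyclic group of order m has exactly φ(d) elements of each order d | m, and none otherwise.
63 does not divide 108, so no element of (Z/109Z)^× has order 63.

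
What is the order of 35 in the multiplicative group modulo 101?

The order of 35 must divide φ(101) = 101 − 1 = 100 = 2^2 · 5^2.
Divisors of 100: 1, 2, 4, 5, 10, 20, 25, 50, 100.
Test each divisor d:
35^1 ≡ 35
35^2 ≡ 13
35^4 ≡ 68
35^5 ≡ 57
35^10 ≡ 17
35^20 ≡ 87
35^25 ≡ 10
35^50 ≡ 100
35^100 ≡ 1
The smallest such exponent is 100, so the order of 35 is 100.

100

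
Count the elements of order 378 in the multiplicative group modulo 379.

φ(379) = 379 − 1 = 378 = 2 · 3^3 · 7.
(Z/379Z)^× is cyclic (|G| = 378); a cyclic group of order m has exactly φ(d) elements of each order d | m, and none otherwise.
378 = 2 · 3^3 · 7 divides 378, and φ(378) = 108.

108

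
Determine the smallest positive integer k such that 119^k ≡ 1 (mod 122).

The order of 119 must divide φ(122) = φ(2)·φ(61) = 1·60 = 60 = 2^2 · 3 · 5.
Divisors of 60: 1, 2, 3, 4, 5, 6, 10, 12, 15, 20, 30, 60.
Evaluate successive powers at the divisors of 60:
119^1 ≡ 119 (mod 122)
119^2 ≡ 9 (mod 122)
119^3 ≡ 95 (mod 122)
119^4 ≡ 81 (mod 122)
119^5 ≡ 1 (mod 122) ✓
So ord_122(119) = 5.

5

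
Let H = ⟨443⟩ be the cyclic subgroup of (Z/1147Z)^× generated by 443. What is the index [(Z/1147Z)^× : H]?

Since 443 ∈ (Z/1147Z)^×, its order divides φ(1147) = φ(31·37) = (31−1)·(37−1) = 30·36 = 1080 = 2^3 · 3^3 · 5.
Divisors of 1080: 1, 2, 3, 4, 5, 6, 8, 9, 10, 12, 15, 18, 20, 24, 27, 30, 36, 40, 45, 54, 60, 72, 90, 108, 120, 135, 180, 216, 270, 360, 540, 1080.
Evaluate successive powers at the divisors of 1080:
443^1 ≡ 443 (mod 1147)
443^2 ≡ 112 (mod 1147)
443^3 ≡ 295 (mod 1147)
443^4 ≡ 1074 (mod 1147)
443^5 ≡ 924 (mod 1147)
443^6 ≡ 1000 (mod 1147)
443^8 ≡ 741 (mod 1147)
443^9 ≡ 221 (mod 1147)
443^10 ≡ 408 (mod 1147)
443^12 ≡ 963 (mod 1147)
443^15 ≡ 776 (mod 1147)
443^18 ≡ 667 (mod 1147)
443^20 ≡ 149 (mod 1147)
443^24 ≡ 593 (mod 1147)
443^27 ≡ 591 (mod 1147)
443^30 ≡ 1 (mod 1147) ✓
Thus |⟨443⟩| = ord(443) = 30.
The index is φ(1147) / ord(443) = 1080 / 30 = 36.

36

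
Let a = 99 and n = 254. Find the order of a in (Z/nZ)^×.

Since 99 ∈ (Z/254Z)^×, its order divides φ(254) = φ(2)·φ(127) = 1·126 = 126 = 2 · 3^2 · 7.
Divisors of 126: 1, 2, 3, 6, 7, 9, 14, 18, 21, 42, 63, 126.
Check 99^d mod 254 for each divisor in increasing order:
99^1 ≡ 99 (mod 254)
99^2 ≡ 149 (mod 254)
99^3 ≡ 19 (mod 254)
99^6 ≡ 107 (mod 254)
99^7 ≡ 179 (mod 254)
99^9 ≡ 1 (mod 254) ✓
So ord_254(99) = 9.

9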